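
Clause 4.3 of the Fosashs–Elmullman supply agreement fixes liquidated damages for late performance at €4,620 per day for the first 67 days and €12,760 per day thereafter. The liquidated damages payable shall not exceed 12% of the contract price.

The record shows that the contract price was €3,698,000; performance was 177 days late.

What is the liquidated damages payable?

€443,760

First 67 days: 67 × €4,620 = €309,540
Remaining days: (177 − 67) × €12,760 = €1,403,600
Accrued per-day damages: €309,540 + €1,403,600 = €1,713,140
Cap: 12% of €3,698,000 = €443,760
Cap at €443,760: €1,713,140 exceeds the cap → €443,760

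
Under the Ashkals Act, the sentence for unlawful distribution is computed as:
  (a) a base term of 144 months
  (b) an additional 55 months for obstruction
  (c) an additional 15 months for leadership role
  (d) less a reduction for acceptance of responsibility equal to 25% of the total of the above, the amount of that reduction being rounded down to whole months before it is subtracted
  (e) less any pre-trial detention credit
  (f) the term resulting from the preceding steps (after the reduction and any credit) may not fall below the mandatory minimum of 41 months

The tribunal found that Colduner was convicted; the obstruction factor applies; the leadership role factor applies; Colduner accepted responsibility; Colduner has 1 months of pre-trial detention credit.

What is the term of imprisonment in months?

160 months

Obstruction enhancement: +55 months
Leadership role enhancement: +15 months
Adjusted term: 144 months + 55 months + 15 months = 214 months
Acceptance of responsibility reduction: 25% of 214 months = 53 months (rounded down)
After reduction: 214 − 53 = 161 months
Less pre-trial detention credit: 161 months − 1 months = 160 months
Minimum 41 months: 160 months meets the minimum, no increase.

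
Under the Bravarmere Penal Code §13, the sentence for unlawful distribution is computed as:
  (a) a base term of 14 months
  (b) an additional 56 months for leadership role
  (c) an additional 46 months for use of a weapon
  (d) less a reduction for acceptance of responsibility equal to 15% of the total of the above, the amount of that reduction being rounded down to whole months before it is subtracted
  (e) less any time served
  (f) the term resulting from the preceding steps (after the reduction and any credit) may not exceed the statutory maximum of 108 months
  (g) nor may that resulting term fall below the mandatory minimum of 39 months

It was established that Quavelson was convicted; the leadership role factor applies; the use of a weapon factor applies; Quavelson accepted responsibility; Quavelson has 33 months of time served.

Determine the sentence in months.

Leadership role enhancement: +56 months
Use of a weapon enhancement: +46 months
Adjusted term: 14 months + 56 months + 46 months = 116 months
Acceptance of responsibility reduction: 15% of 116 months = 17 months (rounded down)
After reduction: 116 − 17 = 99 months
Less time served: 99 months − 33 months = 66 months
Cap at 108 months: 66 months is within the cap, no reduction.
Minimum 39 months: 66 months meets the minimum, no increase.

66 months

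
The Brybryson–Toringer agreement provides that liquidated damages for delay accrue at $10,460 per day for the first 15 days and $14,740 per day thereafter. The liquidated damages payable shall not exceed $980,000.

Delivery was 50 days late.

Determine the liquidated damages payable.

First 15 days: 15 × $10,460 = $156,900
Remaining days: (50 − 15) × $14,740 = $515,900
Accrued per-day damages: $156,900 + $515,900 = $672,800
Cap at $980,000: $672,800 is within the cap, no reduction.

Liquidated damages: $672,800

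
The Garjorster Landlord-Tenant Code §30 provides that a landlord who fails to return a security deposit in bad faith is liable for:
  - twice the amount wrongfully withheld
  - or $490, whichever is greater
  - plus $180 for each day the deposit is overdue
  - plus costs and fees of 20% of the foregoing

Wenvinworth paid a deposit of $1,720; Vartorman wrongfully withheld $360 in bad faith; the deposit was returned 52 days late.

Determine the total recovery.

Doubled: 2 × $360 = $720
Minimum $490: $720 meets the minimum, no increase.
Late-return penalty: 52 × $180 = $9,360
Damages plus late penalty: $720 + $9,360 = $10,080
Costs and fees: 20% of $10,080 = $2,016
Total recovery: $10,080 + $2,016 = $12,096

$12,096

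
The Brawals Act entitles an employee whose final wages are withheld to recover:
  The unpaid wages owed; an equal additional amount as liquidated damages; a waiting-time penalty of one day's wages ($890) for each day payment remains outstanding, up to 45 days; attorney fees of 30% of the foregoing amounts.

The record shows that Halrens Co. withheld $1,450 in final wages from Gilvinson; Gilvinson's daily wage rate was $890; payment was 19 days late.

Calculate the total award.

Liquidated damages (equal amount): $1,450
Penalty days: min(19, 45) = 19
Waiting-time penalty: 19 × $890 = $16,910
Subtotal: $1,450 + $1,450 + $16,910 = $19,810
Attorney fees: 30% of $19,810 = $5,943
Total award: $19,810 + $5,943 = $25,753

Total award: $25,753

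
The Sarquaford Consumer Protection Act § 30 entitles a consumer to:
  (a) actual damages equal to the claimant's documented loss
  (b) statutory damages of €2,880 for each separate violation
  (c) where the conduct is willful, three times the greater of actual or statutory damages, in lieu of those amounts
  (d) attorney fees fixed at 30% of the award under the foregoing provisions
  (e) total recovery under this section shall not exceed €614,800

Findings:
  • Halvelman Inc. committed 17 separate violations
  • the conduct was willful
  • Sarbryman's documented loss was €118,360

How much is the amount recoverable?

€461,604

Statutory damages: 17 × €2,880 = €48,960
Greater of actual damages (€118,360) or statutory damages (€48,960): €118,360
Trebled: 3 × €118,360 = €355,080
Attorney fees: 30% of €355,080 = €106,524
Total before cap: €355,080 + €106,524 = €461,604
Cap at €614,800: €461,604 is within the cap, no reduction.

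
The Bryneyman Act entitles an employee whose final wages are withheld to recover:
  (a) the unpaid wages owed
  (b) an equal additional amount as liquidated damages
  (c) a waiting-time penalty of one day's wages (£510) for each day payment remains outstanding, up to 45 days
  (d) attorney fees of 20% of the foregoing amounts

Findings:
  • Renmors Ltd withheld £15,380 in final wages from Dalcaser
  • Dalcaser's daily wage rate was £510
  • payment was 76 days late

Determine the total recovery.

Total award: £64,452

Liquidated damages (equal amount): £15,380
Penalty days: min(76, 45) = 45
Waiting-time penalty: 45 × £510 = £22,950
Subtotal: £15,380 + £15,380 + £22,950 = £53,710
Attorney fees: 20% of £53,710 = £10,742
Total award: £53,710 + £10,742 = £64,452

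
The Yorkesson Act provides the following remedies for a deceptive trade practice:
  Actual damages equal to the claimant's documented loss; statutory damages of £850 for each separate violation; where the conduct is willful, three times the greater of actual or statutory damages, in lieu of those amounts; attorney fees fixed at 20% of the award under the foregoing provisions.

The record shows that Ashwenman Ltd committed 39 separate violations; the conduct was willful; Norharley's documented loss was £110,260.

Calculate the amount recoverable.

Statutory damages: 39 × £850 = £33,150
Greater of actual damages (£110,260) or statutory damages (£33,150): £110,260
Trebled: 3 × £110,260 = £330,780
Attorney fees: 20% of £330,780 = £66,156
Total recovery: £330,780 + £66,156 = £396,936

£396,936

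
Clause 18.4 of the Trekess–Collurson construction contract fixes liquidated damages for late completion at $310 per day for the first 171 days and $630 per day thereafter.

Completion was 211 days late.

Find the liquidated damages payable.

$78,210

First 171 days: 171 × $310 = $53,010
Remaining days: (211 − 171) × $630 = $25,200
Accrued per-day damages: $53,010 + $25,200 = $78,210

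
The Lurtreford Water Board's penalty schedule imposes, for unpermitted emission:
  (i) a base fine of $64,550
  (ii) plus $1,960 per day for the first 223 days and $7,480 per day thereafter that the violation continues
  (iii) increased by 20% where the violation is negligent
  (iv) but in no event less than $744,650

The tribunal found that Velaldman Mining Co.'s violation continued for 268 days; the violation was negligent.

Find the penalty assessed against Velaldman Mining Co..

First 223 days: 223 × $1,960 = $437,080
Remaining days: (268 − 223) × $7,480 = $336,600
Per-day component: $437,080 + $336,600 = $773,680
Base plus per-day: $64,550 + $773,680 = $838,230
Enhancement: 20% of $838,230 = $167,646
Enhanced fine: $838,230 + $167,646 = $1,005,876
Minimum $744,650: $1,005,876 meets the minimum, no increase.

Civil penalty: $1,005,876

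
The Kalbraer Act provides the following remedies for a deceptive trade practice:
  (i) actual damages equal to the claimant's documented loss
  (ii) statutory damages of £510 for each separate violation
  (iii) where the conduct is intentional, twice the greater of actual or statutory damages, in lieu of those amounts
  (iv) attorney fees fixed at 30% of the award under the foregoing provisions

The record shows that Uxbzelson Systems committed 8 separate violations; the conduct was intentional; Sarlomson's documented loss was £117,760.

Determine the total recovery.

Statutory damages: 8 × £510 = £4,080
Greater of actual damages (£117,760) or statutory damages (£4,080): £117,760
Doubled: 2 × £117,760 = £235,520
Attorney fees: 30% of £235,520 = £70,656
Total recovery: £235,520 + £70,656 = £306,176

£306,176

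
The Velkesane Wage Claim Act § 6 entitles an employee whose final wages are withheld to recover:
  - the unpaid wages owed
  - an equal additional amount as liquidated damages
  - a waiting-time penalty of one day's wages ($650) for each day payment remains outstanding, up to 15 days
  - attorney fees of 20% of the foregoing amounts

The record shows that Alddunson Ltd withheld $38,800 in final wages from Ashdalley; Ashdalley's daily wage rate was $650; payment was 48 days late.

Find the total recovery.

$104,820

Liquidated damages (equal amount): $38,800
Penalty days: min(48, 15) = 15
Waiting-time penalty: 15 × $650 = $9,750
Subtotal: $38,800 + $38,800 + $9,750 = $87,350
Attorney fees: 20% of $87,350 = $17,470
Total award: $87,350 + $17,470 = $104,820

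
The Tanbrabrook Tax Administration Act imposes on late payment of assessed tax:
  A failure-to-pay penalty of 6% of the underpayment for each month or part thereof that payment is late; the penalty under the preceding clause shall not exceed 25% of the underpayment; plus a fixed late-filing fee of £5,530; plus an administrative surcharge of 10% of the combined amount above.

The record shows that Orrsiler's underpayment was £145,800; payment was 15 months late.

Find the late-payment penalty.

£46,178

Accrued rate: 6% × 15 = 90%, capped at 25% → 25%
Failure-to-pay penalty: 25% of £145,800 = £36,450
Penalty before surcharge: £36,450 + £5,530 = £41,980
Administrative surcharge: 10% of £41,980 = £4,198
Total penalty: £41,980 + £4,198 = £46,178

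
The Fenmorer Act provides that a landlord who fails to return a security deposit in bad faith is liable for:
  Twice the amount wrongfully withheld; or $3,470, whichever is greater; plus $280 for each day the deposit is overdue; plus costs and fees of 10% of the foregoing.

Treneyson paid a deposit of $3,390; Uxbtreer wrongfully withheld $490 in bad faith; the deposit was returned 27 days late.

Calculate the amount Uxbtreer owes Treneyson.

Doubled: 2 × $490 = $980
Minimum $3,470: $980 is below the minimum → $3,470
Late-return penalty: 27 × $280 = $7,560
Damages plus late penalty: $3,470 + $7,560 = $11,030
Costs and fees: 10% of $11,030 = $1,103
Total recovery: $11,030 + $1,103 = $12,133

Recovery: $12,133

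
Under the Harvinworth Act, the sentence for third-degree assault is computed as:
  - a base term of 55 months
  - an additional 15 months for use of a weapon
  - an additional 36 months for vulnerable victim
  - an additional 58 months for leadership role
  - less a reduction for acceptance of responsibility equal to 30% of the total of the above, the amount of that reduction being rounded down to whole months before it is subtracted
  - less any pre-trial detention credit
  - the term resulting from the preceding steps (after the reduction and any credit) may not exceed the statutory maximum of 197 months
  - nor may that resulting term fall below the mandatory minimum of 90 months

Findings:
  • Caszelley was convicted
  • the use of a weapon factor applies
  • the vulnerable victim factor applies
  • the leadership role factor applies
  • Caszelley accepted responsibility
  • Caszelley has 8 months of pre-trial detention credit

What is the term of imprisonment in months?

Use of a weapon enhancement: +15 months
Vulnerable victim enhancement: +36 months
Leadership role enhancement: +58 months
Adjusted term: 55 months + 15 months + 36 months + 58 months = 164 months
Acceptance of responsibility reduction: 30% of 164 months = 49 months (rounded down)
After reduction: 164 − 49 = 115 months
Less pre-trial detention credit: 115 months − 8 months = 107 months
Cap at 197 months: 107 months is within the cap, no reduction.
Minimum 90 months: 107 months meets the minimum, no increase.

Sentence: 107 months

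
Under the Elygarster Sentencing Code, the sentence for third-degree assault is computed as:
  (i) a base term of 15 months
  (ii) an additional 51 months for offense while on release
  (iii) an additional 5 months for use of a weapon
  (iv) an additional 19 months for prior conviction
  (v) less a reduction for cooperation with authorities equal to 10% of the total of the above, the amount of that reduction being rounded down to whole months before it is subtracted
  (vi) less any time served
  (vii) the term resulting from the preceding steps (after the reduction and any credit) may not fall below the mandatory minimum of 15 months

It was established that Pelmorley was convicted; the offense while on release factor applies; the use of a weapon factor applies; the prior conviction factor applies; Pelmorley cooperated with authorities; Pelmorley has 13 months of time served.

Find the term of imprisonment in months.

Offense while on release enhancement: +51 months
Use of a weapon enhancement: +5 months
Prior conviction enhancement: +19 months
Adjusted term: 15 months + 51 months + 5 months + 19 months = 90 months
Cooperation with authorities reduction: 10% of 90 months = 9 months (rounded down)
After reduction: 90 − 9 = 81 months
Less time served: 81 months − 13 months = 68 months
Minimum 15 months: 68 months meets the minimum, no increase.

68 months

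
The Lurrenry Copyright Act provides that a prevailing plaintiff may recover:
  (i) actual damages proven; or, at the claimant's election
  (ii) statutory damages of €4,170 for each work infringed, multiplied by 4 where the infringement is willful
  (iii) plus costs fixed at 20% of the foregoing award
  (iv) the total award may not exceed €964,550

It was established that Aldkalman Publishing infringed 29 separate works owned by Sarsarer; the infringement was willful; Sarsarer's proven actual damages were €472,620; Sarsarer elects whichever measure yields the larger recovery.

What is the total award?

Award: €580,464

Statutory damages: 29 × €4,170 = €120,930
Multiplied by 4: 4 × €120,930 = €483,720
Greater of actual damages (€472,620) or enhanced statutory damages (€483,720): €483,720
Costs: 20% of €483,720 = €96,744
Award plus costs: €483,720 + €96,744 = €580,464
Cap at €964,550: €580,464 is within the cap, no reduction.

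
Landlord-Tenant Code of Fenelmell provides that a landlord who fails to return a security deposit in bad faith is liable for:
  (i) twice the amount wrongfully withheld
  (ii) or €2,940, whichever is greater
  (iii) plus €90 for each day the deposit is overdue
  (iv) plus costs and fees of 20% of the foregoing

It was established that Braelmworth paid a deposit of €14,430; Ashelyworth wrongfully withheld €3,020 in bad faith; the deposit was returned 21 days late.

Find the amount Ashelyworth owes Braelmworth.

Doubled: 2 × €3,020 = €6,040
Minimum €2,940: €6,040 meets the minimum, no increase.
Late-return penalty: 21 × €90 = €1,890
Damages plus late penalty: €6,040 + €1,890 = €7,930
Costs and fees: 20% of €7,930 = €1,586
Total recovery: €7,930 + €1,586 = €9,516

€9,516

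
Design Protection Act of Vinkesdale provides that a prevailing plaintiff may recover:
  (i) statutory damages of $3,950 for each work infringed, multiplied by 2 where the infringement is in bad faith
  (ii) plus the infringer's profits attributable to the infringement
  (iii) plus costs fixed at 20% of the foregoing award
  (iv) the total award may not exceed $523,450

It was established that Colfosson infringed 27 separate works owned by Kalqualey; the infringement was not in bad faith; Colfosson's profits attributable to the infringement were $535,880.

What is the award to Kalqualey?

$523,450

Statutory damages: 27 × $3,950 = $106,650
Infringement not in bad faith: no ×2 enhancement.
Combined award: $106,650 + $535,880 = $642,530
Costs: 20% of $642,530 = $128,506
Award plus costs: $642,530 + $128,506 = $771,036
Cap at $523,450: $771,036 exceeds the cap → $523,450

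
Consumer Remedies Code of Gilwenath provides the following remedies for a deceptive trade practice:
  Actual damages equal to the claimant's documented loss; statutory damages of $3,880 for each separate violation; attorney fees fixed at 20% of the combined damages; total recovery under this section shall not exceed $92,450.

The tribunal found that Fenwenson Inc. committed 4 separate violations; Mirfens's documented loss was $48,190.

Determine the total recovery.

Statutory damages: 4 × $3,880 = $15,520
Combined damages: $48,190 + $15,520 = $63,710
Attorney fees: 20% of $63,710 = $12,742
Total before cap: $63,710 + $12,742 = $76,452
Cap at $92,450: $76,452 is within the cap, no reduction.

$76,452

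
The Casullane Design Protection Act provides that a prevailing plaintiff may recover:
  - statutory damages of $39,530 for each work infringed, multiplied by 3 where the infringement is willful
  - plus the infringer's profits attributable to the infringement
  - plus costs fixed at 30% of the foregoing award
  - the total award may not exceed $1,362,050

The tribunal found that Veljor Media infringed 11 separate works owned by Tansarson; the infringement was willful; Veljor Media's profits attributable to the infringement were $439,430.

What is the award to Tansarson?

$1,362,050

Statutory damages: 11 × $39,530 = $434,830
Trebled: 3 × $434,830 = $1,304,490
Combined award: $1,304,490 + $439,430 = $1,743,920
Costs: 30% of $1,743,920 = $523,176
Award plus costs: $1,743,920 + $523,176 = $2,267,096
Cap at $1,362,050: $2,267,096 exceeds the cap → $1,362,050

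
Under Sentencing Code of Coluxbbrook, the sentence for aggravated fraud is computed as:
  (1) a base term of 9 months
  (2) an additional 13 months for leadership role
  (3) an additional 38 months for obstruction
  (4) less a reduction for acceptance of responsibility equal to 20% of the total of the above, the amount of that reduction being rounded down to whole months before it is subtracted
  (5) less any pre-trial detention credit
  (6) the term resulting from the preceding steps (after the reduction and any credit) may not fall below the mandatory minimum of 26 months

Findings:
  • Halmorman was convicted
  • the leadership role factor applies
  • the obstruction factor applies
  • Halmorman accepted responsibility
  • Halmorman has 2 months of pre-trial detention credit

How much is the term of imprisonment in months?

46 months

Leadership role enhancement: +13 months
Obstruction enhancement: +38 months
Adjusted term: 9 months + 13 months + 38 months = 60 months
Acceptance of responsibility reduction: 20% of 60 months = 12 months (rounded down)
After reduction: 60 − 12 = 48 months
Less pre-trial detention credit: 48 months − 2 months = 46 months
Minimum 26 months: 46 months meets the minimum, no increase.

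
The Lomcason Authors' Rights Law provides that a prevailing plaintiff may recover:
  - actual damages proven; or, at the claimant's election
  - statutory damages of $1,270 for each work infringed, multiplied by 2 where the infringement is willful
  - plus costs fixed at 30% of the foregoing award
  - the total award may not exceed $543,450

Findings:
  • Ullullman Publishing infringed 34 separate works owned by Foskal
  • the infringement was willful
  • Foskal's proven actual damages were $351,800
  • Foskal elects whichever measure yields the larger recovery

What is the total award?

$457,340

Statutory damages: 34 × $1,270 = $43,180
Doubled: 2 × $43,180 = $86,360
Greater of actual damages ($351,800) or enhanced statutory damages ($86,360): $351,800
Costs: 30% of $351,800 = $105,540
Award plus costs: $351,800 + $105,540 = $457,340
Cap at $543,450: $457,340 is within the cap, no reduction.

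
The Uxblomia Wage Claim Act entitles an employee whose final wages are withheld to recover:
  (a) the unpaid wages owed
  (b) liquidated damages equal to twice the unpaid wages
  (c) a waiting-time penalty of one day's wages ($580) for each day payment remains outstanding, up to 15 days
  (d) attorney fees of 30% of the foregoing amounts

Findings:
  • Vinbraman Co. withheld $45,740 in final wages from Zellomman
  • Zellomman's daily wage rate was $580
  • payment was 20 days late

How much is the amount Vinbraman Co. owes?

Total award: $189,696

Doubled: 2 × $45,740 = $91,480
Penalty days: min(20, 15) = 15
Waiting-time penalty: 15 × $580 = $8,700
Subtotal: $45,740 + $91,480 + $8,700 = $145,920
Attorney fees: 30% of $145,920 = $43,776
Total award: $145,920 + $43,776 = $189,696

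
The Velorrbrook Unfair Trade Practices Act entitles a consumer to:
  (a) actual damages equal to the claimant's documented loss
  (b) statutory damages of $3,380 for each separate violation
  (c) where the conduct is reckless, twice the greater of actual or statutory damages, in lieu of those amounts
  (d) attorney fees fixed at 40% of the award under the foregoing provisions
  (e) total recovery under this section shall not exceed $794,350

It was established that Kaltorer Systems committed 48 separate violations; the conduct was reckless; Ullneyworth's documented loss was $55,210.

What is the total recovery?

$454,272

Statutory damages: 48 × $3,380 = $162,240
Greater of actual damages ($55,210) or statutory damages ($162,240): $162,240
Doubled: 2 × $162,240 = $324,480
Attorney fees: 40% of $324,480 = $129,792
Total before cap: $324,480 + $129,792 = $454,272
Cap at $794,350: $454,272 is within the cap, no reduction.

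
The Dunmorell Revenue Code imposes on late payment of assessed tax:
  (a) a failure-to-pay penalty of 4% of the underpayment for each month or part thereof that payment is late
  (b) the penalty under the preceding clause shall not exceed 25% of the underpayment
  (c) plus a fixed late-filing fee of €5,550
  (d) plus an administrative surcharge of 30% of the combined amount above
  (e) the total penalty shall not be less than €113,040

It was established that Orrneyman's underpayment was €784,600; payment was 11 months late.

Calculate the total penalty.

€262,210

Accrued rate: 4% × 11 = 44%, capped at 25% → 25%
Failure-to-pay penalty: 25% of €784,600 = €196,150
Penalty before surcharge: €196,150 + €5,550 = €201,700
Administrative surcharge: 30% of €201,700 = €60,510
Total penalty: €201,700 + €60,510 = €262,210
Minimum €113,040: €262,210 meets the minimum, no increase.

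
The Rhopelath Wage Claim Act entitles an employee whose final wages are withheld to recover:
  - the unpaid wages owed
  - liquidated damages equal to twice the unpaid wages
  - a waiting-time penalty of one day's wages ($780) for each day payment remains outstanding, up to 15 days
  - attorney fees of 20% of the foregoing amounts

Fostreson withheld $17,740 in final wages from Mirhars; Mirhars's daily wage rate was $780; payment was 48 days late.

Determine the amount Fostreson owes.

$77,904

Doubled: 2 × $17,740 = $35,480
Penalty days: min(48, 15) = 15
Waiting-time penalty: 15 × $780 = $11,700
Subtotal: $17,740 + $35,480 + $11,700 = $64,920
Attorney fees: 20% of $64,920 = $12,984
Total award: $64,920 + $12,984 = $77,904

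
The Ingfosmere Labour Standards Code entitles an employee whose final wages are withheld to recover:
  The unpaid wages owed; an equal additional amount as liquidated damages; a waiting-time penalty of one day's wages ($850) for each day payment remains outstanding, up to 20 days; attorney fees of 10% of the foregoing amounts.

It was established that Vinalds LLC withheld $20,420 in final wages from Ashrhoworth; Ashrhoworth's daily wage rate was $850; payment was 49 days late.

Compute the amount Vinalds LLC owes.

$63,624

Liquidated damages (equal amount): $20,420
Penalty days: min(49, 20) = 20
Waiting-time penalty: 20 × $850 = $17,000
Subtotal: $20,420 + $20,420 + $17,000 = $57,840
Attorney fees: 10% of $57,840 = $5,784
Total award: $57,840 + $5,784 = $63,624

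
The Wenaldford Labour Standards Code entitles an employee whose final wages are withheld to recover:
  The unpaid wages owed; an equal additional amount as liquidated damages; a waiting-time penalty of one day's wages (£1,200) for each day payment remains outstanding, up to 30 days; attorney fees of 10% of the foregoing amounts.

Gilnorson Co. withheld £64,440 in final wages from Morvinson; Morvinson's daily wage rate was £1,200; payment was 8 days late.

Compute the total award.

Liquidated damages (equal amount): £64,440
Penalty days: min(8, 30) = 8
Waiting-time penalty: 8 × £1,200 = £9,600
Subtotal: £64,440 + £64,440 + £9,600 = £138,480
Attorney fees: 10% of £138,480 = £13,848
Total award: £138,480 + £13,848 = £152,328

£152,328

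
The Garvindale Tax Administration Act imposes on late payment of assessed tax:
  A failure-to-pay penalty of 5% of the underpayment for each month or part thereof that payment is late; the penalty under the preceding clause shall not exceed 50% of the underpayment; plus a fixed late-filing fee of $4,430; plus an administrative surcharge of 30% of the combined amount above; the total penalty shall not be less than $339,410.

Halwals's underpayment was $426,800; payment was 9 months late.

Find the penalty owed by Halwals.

Accrued rate: 5% × 9 = 45%, capped at 50% → 45%
Failure-to-pay penalty: 45% of $426,800 = $192,060
Penalty before surcharge: $192,060 + $4,430 = $196,490
Administrative surcharge: 30% of $196,490 = $58,947
Total penalty: $196,490 + $58,947 = $255,437
Minimum $339,410: $255,437 is below the minimum → $339,410

$339,410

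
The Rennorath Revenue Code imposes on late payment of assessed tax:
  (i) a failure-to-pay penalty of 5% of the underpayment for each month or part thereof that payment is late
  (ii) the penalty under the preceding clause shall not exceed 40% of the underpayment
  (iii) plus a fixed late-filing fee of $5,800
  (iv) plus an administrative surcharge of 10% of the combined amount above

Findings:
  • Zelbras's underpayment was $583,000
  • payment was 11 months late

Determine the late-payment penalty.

Accrued rate: 5% × 11 = 55%, capped at 40% → 40%
Failure-to-pay penalty: 40% of $583,000 = $233,200
Penalty before surcharge: $233,200 + $5,800 = $239,000
Administrative surcharge: 10% of $239,000 = $23,900
Total penalty: $239,000 + $23,900 = $262,900

$262,900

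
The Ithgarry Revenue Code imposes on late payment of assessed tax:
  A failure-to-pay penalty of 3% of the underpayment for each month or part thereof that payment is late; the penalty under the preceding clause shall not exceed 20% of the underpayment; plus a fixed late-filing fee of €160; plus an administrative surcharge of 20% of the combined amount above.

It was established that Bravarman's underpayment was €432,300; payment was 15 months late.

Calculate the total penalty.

Accrued rate: 3% × 15 = 45%, capped at 20% → 20%
Failure-to-pay penalty: 20% of €432,300 = €86,460
Penalty before surcharge: €86,460 + €160 = €86,620
Administrative surcharge: 20% of €86,620 = €17,324
Total penalty: €86,620 + €17,324 = €103,944

€103,944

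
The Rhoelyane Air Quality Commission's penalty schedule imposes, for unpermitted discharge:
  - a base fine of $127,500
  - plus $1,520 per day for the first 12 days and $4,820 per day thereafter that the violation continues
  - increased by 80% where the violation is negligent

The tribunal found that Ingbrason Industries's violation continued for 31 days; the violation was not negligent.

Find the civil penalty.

First 12 days: 12 × $1,520 = $18,240
Remaining days: (31 − 12) × $4,820 = $91,580
Per-day component: $18,240 + $91,580 = $109,820
Base plus per-day: $127,500 + $109,820 = $237,320
The violation was not negligent: no 80% increase.

Civil penalty: $237,320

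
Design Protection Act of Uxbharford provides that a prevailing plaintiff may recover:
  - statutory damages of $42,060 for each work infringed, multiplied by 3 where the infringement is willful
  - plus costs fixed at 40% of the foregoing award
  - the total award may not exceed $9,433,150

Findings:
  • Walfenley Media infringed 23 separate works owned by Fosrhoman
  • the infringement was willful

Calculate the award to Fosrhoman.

Statutory damages: 23 × $42,060 = $967,380
Trebled: 3 × $967,380 = $2,902,140
Costs: 40% of $2,902,140 = $1,160,856
Award plus costs: $2,902,140 + $1,160,856 = $4,062,996
Cap at $9,433,150: $4,062,996 is within the cap, no reduction.

$4,062,996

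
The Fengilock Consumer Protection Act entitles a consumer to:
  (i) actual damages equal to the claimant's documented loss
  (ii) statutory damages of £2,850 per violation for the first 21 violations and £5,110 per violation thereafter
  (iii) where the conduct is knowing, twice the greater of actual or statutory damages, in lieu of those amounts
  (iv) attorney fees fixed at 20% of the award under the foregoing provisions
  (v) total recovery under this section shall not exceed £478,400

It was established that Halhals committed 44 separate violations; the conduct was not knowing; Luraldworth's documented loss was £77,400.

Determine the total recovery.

First 21 violations: 21 × £2,850 = £59,850
Remaining violations: (44 − 21) × £5,110 = £117,530
Statutory damages: £59,850 + £117,530 = £177,380
Conduct not knowing: the in-lieu enhancement does not apply.
Actual plus statutory damages: £77,400 + £177,380 = £254,780
Attorney fees: 20% of £254,780 = £50,956
Total before cap: £254,780 + £50,956 = £305,736
Cap at £478,400: £305,736 is within the cap, no reduction.

£305,736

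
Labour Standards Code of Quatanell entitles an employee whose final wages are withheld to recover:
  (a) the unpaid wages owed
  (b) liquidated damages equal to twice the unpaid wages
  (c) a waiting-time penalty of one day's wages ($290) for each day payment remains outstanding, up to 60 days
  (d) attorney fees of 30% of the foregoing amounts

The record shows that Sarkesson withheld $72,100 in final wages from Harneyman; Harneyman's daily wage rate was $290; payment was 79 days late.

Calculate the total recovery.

Doubled: 2 × $72,100 = $144,200
Penalty days: min(79, 60) = 60
Waiting-time penalty: 60 × $290 = $17,400
Subtotal: $72,100 + $144,200 + $17,400 = $233,700
Attorney fees: 30% of $233,700 = $70,110
Total award: $233,700 + $70,110 = $303,810

$303,810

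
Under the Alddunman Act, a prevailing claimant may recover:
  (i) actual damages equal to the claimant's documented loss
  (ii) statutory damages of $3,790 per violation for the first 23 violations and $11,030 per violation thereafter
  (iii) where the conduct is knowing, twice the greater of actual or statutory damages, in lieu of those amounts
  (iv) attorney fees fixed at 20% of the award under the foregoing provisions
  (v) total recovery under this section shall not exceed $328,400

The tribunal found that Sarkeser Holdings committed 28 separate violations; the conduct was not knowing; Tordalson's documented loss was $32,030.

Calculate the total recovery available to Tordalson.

$209,220

First 23 violations: 23 × $3,790 = $87,170
Remaining violations: (28 − 23) × $11,030 = $55,150
Statutory damages: $87,170 + $55,150 = $142,320
Conduct not knowing: the in-lieu enhancement does not apply.
Actual plus statutory damages: $32,030 + $142,320 = $174,350
Attorney fees: 20% of $174,350 = $34,870
Total before cap: $174,350 + $34,870 = $209,220
Cap at $328,400: $209,220 is within the cap, no reduction.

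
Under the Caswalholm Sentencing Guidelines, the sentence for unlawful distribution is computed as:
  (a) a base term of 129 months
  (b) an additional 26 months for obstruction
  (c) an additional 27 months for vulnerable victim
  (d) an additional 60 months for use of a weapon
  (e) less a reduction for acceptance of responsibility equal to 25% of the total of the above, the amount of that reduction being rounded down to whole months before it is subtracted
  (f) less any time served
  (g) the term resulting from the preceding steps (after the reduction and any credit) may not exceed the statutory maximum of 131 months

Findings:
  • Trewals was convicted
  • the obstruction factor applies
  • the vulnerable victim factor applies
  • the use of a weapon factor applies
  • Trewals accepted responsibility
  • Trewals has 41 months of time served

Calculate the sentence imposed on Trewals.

131 months

Obstruction enhancement: +26 months
Vulnerable victim enhancement: +27 months
Use of a weapon enhancement: +60 months
Adjusted term: 129 months + 26 months + 27 months + 60 months = 242 months
Acceptance of responsibility reduction: 25% of 242 months = 60 months (rounded down)
After reduction: 242 − 60 = 182 months
Less time served: 182 months − 41 months = 141 months
Cap at 131 months: 141 months exceeds the cap → 131 months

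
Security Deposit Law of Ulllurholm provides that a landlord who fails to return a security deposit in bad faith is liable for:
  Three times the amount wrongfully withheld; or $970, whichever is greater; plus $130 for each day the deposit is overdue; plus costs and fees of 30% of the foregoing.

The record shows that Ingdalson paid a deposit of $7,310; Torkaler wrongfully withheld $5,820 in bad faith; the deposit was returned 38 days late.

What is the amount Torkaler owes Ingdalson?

$29,120

Trebled: 3 × $5,820 = $17,460
Minimum $970: $17,460 meets the minimum, no increase.
Late-return penalty: 38 × $130 = $4,940
Damages plus late penalty: $17,460 + $4,940 = $22,400
Costs and fees: 30% of $22,400 = $6,720
Total recovery: $22,400 + $6,720 = $29,120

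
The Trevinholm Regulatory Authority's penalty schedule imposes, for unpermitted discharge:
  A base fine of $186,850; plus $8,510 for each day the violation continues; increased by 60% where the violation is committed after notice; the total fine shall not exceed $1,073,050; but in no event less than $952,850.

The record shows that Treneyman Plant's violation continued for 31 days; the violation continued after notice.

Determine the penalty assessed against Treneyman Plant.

Per-day component: 31 × $8,510 = $263,810
Base plus per-day: $186,850 + $263,810 = $450,660
Enhancement: 60% of $450,660 = $270,396
Enhanced fine: $450,660 + $270,396 = $721,056
Cap at $1,073,050: $721,056 is within the cap, no reduction.
Minimum $952,850: $721,056 is below the minimum → $952,850

$952,850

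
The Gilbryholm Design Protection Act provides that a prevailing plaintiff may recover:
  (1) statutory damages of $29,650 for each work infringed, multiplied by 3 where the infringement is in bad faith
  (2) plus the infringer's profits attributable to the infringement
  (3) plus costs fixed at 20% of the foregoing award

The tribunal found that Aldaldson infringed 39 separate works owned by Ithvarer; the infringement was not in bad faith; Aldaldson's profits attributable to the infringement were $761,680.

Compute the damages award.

Statutory damages: 39 × $29,650 = $1,156,350
Infringement not in bad faith: no ×3 enhancement.
Combined award: $1,156,350 + $761,680 = $1,918,030
Costs: 20% of $1,918,030 = $383,606
Award plus costs: $1,918,030 + $383,606 = $2,301,636

Award: $2,301,636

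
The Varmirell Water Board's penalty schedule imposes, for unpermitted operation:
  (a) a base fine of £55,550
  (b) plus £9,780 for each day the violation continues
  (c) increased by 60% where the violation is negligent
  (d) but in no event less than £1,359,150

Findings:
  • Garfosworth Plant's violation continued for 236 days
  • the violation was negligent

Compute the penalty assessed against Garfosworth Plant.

Per-day component: 236 × £9,780 = £2,308,080
Base plus per-day: £55,550 + £2,308,080 = £2,363,630
Enhancement: 60% of £2,363,630 = £1,418,178
Enhanced fine: £2,363,630 + £1,418,178 = £3,781,808
Minimum £1,359,150: £3,781,808 meets the minimum, no increase.

£3,781,808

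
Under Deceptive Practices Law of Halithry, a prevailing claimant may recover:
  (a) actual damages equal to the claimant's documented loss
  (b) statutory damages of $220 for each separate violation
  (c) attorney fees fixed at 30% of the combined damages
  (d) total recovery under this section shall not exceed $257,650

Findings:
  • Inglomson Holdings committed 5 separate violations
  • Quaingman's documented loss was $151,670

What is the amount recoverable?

$198,601

Statutory damages: 5 × $220 = $1,100
Combined damages: $151,670 + $1,100 = $152,770
Attorney fees: 30% of $152,770 = $45,831
Total before cap: $152,770 + $45,831 = $198,601
Cap at $257,650: $198,601 is within the cap, no reduction.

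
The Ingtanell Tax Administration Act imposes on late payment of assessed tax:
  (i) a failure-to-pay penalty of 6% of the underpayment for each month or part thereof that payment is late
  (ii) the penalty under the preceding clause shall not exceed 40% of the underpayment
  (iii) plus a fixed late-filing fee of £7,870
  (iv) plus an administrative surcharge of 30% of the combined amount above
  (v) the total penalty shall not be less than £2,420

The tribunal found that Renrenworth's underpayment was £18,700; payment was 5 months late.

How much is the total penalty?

Accrued rate: 6% × 5 = 30%, capped at 40% → 30%
Failure-to-pay penalty: 30% of £18,700 = £5,610
Penalty before surcharge: £5,610 + £7,870 = £13,480
Administrative surcharge: 30% of £13,480 = £4,044
Total penalty: £13,480 + £4,044 = £17,524
Minimum £2,420: £17,524 meets the minimum, no increase.

£17,524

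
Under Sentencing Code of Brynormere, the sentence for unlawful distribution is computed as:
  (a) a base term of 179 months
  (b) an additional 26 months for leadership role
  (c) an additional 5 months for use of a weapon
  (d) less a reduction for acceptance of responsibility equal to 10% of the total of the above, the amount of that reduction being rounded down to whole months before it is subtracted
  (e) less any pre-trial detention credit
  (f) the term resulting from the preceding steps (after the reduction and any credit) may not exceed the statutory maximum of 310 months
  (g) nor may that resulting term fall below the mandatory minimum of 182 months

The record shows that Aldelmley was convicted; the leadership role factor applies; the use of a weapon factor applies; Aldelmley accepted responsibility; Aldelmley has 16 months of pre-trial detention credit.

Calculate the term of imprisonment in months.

Leadership role enhancement: +26 months
Use of a weapon enhancement: +5 months
Adjusted term: 179 months + 26 months + 5 months = 210 months
Acceptance of responsibility reduction: 10% of 210 months = 21 months (rounded down)
After reduction: 210 − 21 = 189 months
Less pre-trial detention credit: 189 months − 16 months = 173 months
Cap at 310 months: 173 months is within the cap, no reduction.
Minimum 182 months: 173 months is below the minimum → 182 months

182 months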